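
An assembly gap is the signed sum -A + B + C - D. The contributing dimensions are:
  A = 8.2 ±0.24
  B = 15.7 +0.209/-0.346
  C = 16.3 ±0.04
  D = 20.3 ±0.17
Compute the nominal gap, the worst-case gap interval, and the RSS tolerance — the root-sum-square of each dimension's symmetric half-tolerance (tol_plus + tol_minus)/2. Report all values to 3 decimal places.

Stack each dimension's contribution:
  -A: nom -8.200 → Σnom=-8.200; wc +0.240/-0.240 → slack +0.240/-0.240; half-tol=0.240, Σhalf²=0.057600
  +B: nom +15.700 → Σnom=7.500; wc +0.209/-0.346 → slack +0.449/-0.586; half-tol=0.277, Σhalf²=0.134606
  +C: nom +16.300 → Σnom=23.800; wc +0.040/-0.040 → slack +0.489/-0.626; half-tol=0.040, Σhalf²=0.136206
  -D: nom -20.300 → Σnom=3.500; wc +0.170/-0.170 → slack +0.659/-0.796; half-tol=0.170, Σhalf²=0.165106
Nominal = 3.500. Worst-case = [3.500 - 0.796, 3.500 + 0.659] = [2.704, 4.159]. RSS = √0.165106 = 0.406.

nominal=3.500 wc=[2.704,4.159] rss=0.406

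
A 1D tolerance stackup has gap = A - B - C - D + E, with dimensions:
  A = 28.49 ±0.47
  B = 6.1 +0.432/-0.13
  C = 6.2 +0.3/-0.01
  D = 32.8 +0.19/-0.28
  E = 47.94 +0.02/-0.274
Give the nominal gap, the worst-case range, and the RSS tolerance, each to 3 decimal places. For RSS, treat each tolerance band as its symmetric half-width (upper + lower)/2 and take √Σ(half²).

nominal=31.330 wc=[29.664,32.240] rss=0.633

Stack each dimension's contribution:
  +A: nom +28.490 → Σnom=28.490; wc +0.470/-0.470 → slack +0.470/-0.470; half-tol=0.470, Σhalf²=0.220900
  -B: nom -6.100 → Σnom=22.390; wc +0.130/-0.432 → slack +0.600/-0.902; half-tol=0.281, Σhalf²=0.299861
  -C: nom -6.200 → Σnom=16.190; wc +0.010/-0.300 → slack +0.610/-1.202; half-tol=0.155, Σhalf²=0.323886
  -D: nom -32.800 → Σnom=-16.610; wc +0.280/-0.190 → slack +0.890/-1.392; half-tol=0.235, Σhalf²=0.379111
  +E: nom +47.940 → Σnom=31.330; wc +0.020/-0.274 → slack +0.910/-1.666; half-tol=0.147, Σhalf²=0.400720
Nominal = 31.330. Worst-case = [31.330 - 1.666, 31.330 + 0.910] = [29.664, 32.240]. RSS = √0.400720 = 0.633.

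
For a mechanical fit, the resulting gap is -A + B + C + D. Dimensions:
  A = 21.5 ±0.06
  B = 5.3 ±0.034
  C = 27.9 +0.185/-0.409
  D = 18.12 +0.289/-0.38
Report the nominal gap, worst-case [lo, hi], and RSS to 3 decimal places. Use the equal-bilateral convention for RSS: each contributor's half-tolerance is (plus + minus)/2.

nominal=29.820 wc=[28.937,30.388] rss=0.453

Stack each dimension's contribution:
  -A: nom -21.500 → Σnom=-21.500; wc +0.060/-0.060 → slack +0.060/-0.060; half-tol=0.060, Σhalf²=0.003600
  +B: nom +5.300 → Σnom=-16.200; wc +0.034/-0.034 → slack +0.094/-0.094; half-tol=0.034, Σhalf²=0.004756
  +C: nom +27.900 → Σnom=11.700; wc +0.185/-0.409 → slack +0.279/-0.503; half-tol=0.297, Σhalf²=0.092965
  +D: nom +18.120 → Σnom=29.820; wc +0.289/-0.380 → slack +0.568/-0.883; half-tol=0.335, Σhalf²=0.204855
Nominal = 29.820. Worst-case = [29.820 - 0.883, 29.820 + 0.568] = [28.937, 30.388]. RSS = √0.204855 = 0.453.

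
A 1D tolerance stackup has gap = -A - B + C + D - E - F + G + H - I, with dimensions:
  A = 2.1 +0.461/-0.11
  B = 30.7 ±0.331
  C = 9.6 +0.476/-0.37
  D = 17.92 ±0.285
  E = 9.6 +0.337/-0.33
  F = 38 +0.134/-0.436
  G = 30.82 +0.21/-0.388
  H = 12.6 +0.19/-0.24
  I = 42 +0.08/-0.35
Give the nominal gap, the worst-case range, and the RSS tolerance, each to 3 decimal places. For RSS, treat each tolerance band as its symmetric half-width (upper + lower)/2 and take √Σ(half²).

nominal=-51.460 wc=[-54.086,-48.742] rss=0.909

Stack each dimension's contribution:
  -A: nom -2.100 → Σnom=-2.100; wc +0.110/-0.461 → slack +0.110/-0.461; half-tol=0.286, Σhalf²=0.081510
  -B: nom -30.700 → Σnom=-32.800; wc +0.331/-0.331 → slack +0.441/-0.792; half-tol=0.331, Σhalf²=0.191071
  +C: nom +9.600 → Σnom=-23.200; wc +0.476/-0.370 → slack +0.917/-1.162; half-tol=0.423, Σhalf²=0.370000
  +D: nom +17.920 → Σnom=-5.280; wc +0.285/-0.285 → slack +1.202/-1.447; half-tol=0.285, Σhalf²=0.451225
  -E: nom -9.600 → Σnom=-14.880; wc +0.330/-0.337 → slack +1.532/-1.784; half-tol=0.334, Σhalf²=0.562447
  -F: nom -38.000 → Σnom=-52.880; wc +0.436/-0.134 → slack +1.968/-1.918; half-tol=0.285, Σhalf²=0.643672
  +G: nom +30.820 → Σnom=-22.060; wc +0.210/-0.388 → slack +2.178/-2.306; half-tol=0.299, Σhalf²=0.733073
  +H: nom +12.600 → Σnom=-9.460; wc +0.190/-0.240 → slack +2.368/-2.546; half-tol=0.215, Σhalf²=0.779298
  -I: nom -42.000 → Σnom=-51.460; wc +0.350/-0.080 → slack +2.718/-2.626; half-tol=0.215, Σhalf²=0.825523
Nominal = -51.460. Worst-case = [-51.460 - 2.626, -51.460 + 2.718] = [-54.086, -48.742]. RSS = √0.825523 = 0.909.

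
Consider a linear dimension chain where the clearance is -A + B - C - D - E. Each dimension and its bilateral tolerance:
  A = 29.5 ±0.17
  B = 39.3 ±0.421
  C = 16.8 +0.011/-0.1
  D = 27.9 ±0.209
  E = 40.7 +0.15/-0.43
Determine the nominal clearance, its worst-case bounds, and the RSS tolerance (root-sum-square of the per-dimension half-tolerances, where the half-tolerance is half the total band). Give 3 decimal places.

nominal=-75.600 wc=[-76.561,-74.270] rss=0.581

Stack each dimension's contribution:
  -A: nom -29.500 → Σnom=-29.500; wc +0.170/-0.170 → slack +0.170/-0.170; half-tol=0.170, Σhalf²=0.028900
  +B: nom +39.300 → Σnom=9.800; wc +0.421/-0.421 → slack +0.591/-0.591; half-tol=0.421, Σhalf²=0.206141
  -C: nom -16.800 → Σnom=-7.000; wc +0.100/-0.011 → slack +0.691/-0.602; half-tol=0.056, Σhalf²=0.209221
  -D: nom -27.900 → Σnom=-34.900; wc +0.209/-0.209 → slack +0.900/-0.811; half-tol=0.209, Σhalf²=0.252902
  -E: nom -40.700 → Σnom=-75.600; wc +0.430/-0.150 → slack +1.330/-0.961; half-tol=0.290, Σhalf²=0.337002
Nominal = -75.600. Worst-case = [-75.600 - 0.961, -75.600 + 1.330] = [-76.561, -74.270]. RSS = √0.337002 = 0.581.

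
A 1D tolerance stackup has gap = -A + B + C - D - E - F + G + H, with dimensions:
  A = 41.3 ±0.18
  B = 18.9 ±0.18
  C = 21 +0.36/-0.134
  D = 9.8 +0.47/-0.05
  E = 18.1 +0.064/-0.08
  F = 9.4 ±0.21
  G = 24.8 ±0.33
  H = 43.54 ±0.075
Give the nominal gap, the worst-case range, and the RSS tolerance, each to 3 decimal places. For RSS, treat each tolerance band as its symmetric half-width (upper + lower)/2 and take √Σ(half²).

Stack each dimension's contribution:
  -A: nom -41.300 → Σnom=-41.300; wc +0.180/-0.180 → slack +0.180/-0.180; half-tol=0.180, Σhalf²=0.032400
  +B: nom +18.900 → Σnom=-22.400; wc +0.180/-0.180 → slack +0.360/-0.360; half-tol=0.180, Σhalf²=0.064800
  +C: nom +21.000 → Σnom=-1.400; wc +0.360/-0.134 → slack +0.720/-0.494; half-tol=0.247, Σhalf²=0.125809
  -D: nom -9.800 → Σnom=-11.200; wc +0.050/-0.470 → slack +0.770/-0.964; half-tol=0.260, Σhalf²=0.193409
  -E: nom -18.100 → Σnom=-29.300; wc +0.080/-0.064 → slack +0.850/-1.028; half-tol=0.072, Σhalf²=0.198593
  -F: nom -9.400 → Σnom=-38.700; wc +0.210/-0.210 → slack +1.060/-1.238; half-tol=0.210, Σhalf²=0.242693
  +G: nom +24.800 → Σnom=-13.900; wc +0.330/-0.330 → slack +1.390/-1.568; half-tol=0.330, Σhalf²=0.351593
  +H: nom +43.540 → Σnom=29.640; wc +0.075/-0.075 → slack +1.465/-1.643; half-tol=0.075, Σhalf²=0.357218
Nominal = 29.640. Worst-case = [29.640 - 1.643, 29.640 + 1.465] = [27.997, 31.105]. RSS = √0.357218 = 0.598.

nominal=29.640 wc=[27.997,31.105] rss=0.598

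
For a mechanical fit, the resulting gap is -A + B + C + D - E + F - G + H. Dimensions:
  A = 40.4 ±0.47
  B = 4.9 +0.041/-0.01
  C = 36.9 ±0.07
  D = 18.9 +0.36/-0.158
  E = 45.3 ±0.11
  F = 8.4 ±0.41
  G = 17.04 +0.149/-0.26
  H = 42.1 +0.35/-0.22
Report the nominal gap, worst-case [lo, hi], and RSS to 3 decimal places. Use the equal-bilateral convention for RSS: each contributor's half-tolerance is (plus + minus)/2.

Stack each dimension's contribution:
  -A: nom -40.400 → Σnom=-40.400; wc +0.470/-0.470 → slack +0.470/-0.470; half-tol=0.470, Σhalf²=0.220900
  +B: nom +4.900 → Σnom=-35.500; wc +0.041/-0.010 → slack +0.511/-0.480; half-tol=0.026, Σhalf²=0.221550
  +C: nom +36.900 → Σnom=1.400; wc +0.070/-0.070 → slack +0.581/-0.550; half-tol=0.070, Σhalf²=0.226450
  +D: nom +18.900 → Σnom=20.300; wc +0.360/-0.158 → slack +0.941/-0.708; half-tol=0.259, Σhalf²=0.293531
  -E: nom -45.300 → Σnom=-25.000; wc +0.110/-0.110 → slack +1.051/-0.818; half-tol=0.110, Σhalf²=0.305631
  +F: nom +8.400 → Σnom=-16.600; wc +0.410/-0.410 → slack +1.461/-1.228; half-tol=0.410, Σhalf²=0.473731
  -G: nom -17.040 → Σnom=-33.640; wc +0.260/-0.149 → slack +1.721/-1.377; half-tol=0.205, Σhalf²=0.515551
  +H: nom +42.100 → Σnom=8.460; wc +0.350/-0.220 → slack +2.071/-1.597; half-tol=0.285, Σhalf²=0.596776
Nominal = 8.460. Worst-case = [8.460 - 1.597, 8.460 + 2.071] = [6.863, 10.531]. RSS = √0.596776 = 0.773.

nominal=8.460 wc=[6.863,10.531] rss=0.773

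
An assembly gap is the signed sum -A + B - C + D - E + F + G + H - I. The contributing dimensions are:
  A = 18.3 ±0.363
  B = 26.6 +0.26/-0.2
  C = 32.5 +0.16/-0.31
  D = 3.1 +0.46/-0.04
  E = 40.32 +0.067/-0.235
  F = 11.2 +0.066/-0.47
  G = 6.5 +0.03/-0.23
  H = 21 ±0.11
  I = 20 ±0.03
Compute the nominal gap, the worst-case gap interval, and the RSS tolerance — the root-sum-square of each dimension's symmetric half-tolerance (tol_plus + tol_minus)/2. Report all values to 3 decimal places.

nominal=-42.720 wc=[-44.390,-40.856] rss=0.653

Stack each dimension's contribution:
  -A: nom -18.300 → Σnom=-18.300; wc +0.363/-0.363 → slack +0.363/-0.363; half-tol=0.363, Σhalf²=0.131769
  +B: nom +26.600 → Σnom=8.300; wc +0.260/-0.200 → slack +0.623/-0.563; half-tol=0.230, Σhalf²=0.184669
  -C: nom -32.500 → Σnom=-24.200; wc +0.310/-0.160 → slack +0.933/-0.723; half-tol=0.235, Σhalf²=0.239894
  +D: nom +3.100 → Σnom=-21.100; wc +0.460/-0.040 → slack +1.393/-0.763; half-tol=0.250, Σhalf²=0.302394
  -E: nom -40.320 → Σnom=-61.420; wc +0.235/-0.067 → slack +1.628/-0.830; half-tol=0.151, Σhalf²=0.325195
  +F: nom +11.200 → Σnom=-50.220; wc +0.066/-0.470 → slack +1.694/-1.300; half-tol=0.268, Σhalf²=0.397019
  +G: nom +6.500 → Σnom=-43.720; wc +0.030/-0.230 → slack +1.724/-1.530; half-tol=0.130, Σhalf²=0.413919
  +H: nom +21.000 → Σnom=-22.720; wc +0.110/-0.110 → slack +1.834/-1.640; half-tol=0.110, Σhalf²=0.426019
  -I: nom -20.000 → Σnom=-42.720; wc +0.030/-0.030 → slack +1.864/-1.670; half-tol=0.030, Σhalf²=0.426919
Nominal = -42.720. Worst-case = [-42.720 - 1.670, -42.720 + 1.864] = [-44.390, -40.856]. RSS = √0.426919 = 0.653.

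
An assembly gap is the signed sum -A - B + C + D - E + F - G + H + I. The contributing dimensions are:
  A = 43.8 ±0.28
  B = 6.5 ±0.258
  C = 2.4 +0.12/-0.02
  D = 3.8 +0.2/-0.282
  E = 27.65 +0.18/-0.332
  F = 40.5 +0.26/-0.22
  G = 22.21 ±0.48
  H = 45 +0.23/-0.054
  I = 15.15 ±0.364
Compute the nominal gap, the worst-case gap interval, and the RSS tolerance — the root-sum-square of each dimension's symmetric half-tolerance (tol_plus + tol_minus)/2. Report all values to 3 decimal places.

Stack each dimension's contribution:
  -A: nom -43.800 → Σnom=-43.800; wc +0.280/-0.280 → slack +0.280/-0.280; half-tol=0.280, Σhalf²=0.078400
  -B: nom -6.500 → Σnom=-50.300; wc +0.258/-0.258 → slack +0.538/-0.538; half-tol=0.258, Σhalf²=0.144964
  +C: nom +2.400 → Σnom=-47.900; wc +0.120/-0.020 → slack +0.658/-0.558; half-tol=0.070, Σhalf²=0.149864
  +D: nom +3.800 → Σnom=-44.100; wc +0.200/-0.282 → slack +0.858/-0.840; half-tol=0.241, Σhalf²=0.207945
  -E: nom -27.650 → Σnom=-71.750; wc +0.332/-0.180 → slack +1.190/-1.020; half-tol=0.256, Σhalf²=0.273481
  +F: nom +40.500 → Σnom=-31.250; wc +0.260/-0.220 → slack +1.450/-1.240; half-tol=0.240, Σhalf²=0.331081
  -G: nom -22.210 → Σnom=-53.460; wc +0.480/-0.480 → slack +1.930/-1.720; half-tol=0.480, Σhalf²=0.561481
  +H: nom +45.000 → Σnom=-8.460; wc +0.230/-0.054 → slack +2.160/-1.774; half-tol=0.142, Σhalf²=0.581645
  +I: nom +15.150 → Σnom=6.690; wc +0.364/-0.364 → slack +2.524/-2.138; half-tol=0.364, Σhalf²=0.714141
Nominal = 6.690. Worst-case = [6.690 - 2.138, 6.690 + 2.524] = [4.552, 9.214]. RSS = √0.714141 = 0.845.

nominal=6.690 wc=[4.552,9.214] rss=0.845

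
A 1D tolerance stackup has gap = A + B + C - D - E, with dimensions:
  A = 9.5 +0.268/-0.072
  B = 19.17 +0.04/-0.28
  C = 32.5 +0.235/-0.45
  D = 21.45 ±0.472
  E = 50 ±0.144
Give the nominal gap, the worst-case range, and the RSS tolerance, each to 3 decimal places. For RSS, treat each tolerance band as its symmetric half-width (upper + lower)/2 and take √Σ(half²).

nominal=-10.280 wc=[-11.698,-9.121] rss=0.644

Stack each dimension's contribution:
  +A: nom +9.500 → Σnom=9.500; wc +0.268/-0.072 → slack +0.268/-0.072; half-tol=0.170, Σhalf²=0.028900
  +B: nom +19.170 → Σnom=28.670; wc +0.040/-0.280 → slack +0.308/-0.352; half-tol=0.160, Σhalf²=0.054500
  +C: nom +32.500 → Σnom=61.170; wc +0.235/-0.450 → slack +0.543/-0.802; half-tol=0.343, Σhalf²=0.171806
  -D: nom -21.450 → Σnom=39.720; wc +0.472/-0.472 → slack +1.015/-1.274; half-tol=0.472, Σhalf²=0.394590
  -E: nom -50.000 → Σnom=-10.280; wc +0.144/-0.144 → slack +1.159/-1.418; half-tol=0.144, Σhalf²=0.415326
Nominal = -10.280. Worst-case = [-10.280 - 1.418, -10.280 + 1.159] = [-11.698, -9.121]. RSS = √0.415326 = 0.644.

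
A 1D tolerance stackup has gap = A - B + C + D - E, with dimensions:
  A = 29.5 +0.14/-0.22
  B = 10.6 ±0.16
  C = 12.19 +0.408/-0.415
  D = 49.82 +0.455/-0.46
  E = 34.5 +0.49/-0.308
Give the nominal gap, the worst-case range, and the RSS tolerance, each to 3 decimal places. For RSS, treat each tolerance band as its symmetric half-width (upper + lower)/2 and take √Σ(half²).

nominal=46.410 wc=[44.665,47.881] rss=0.772

Stack each dimension's contribution:
  +A: nom +29.500 → Σnom=29.500; wc +0.140/-0.220 → slack +0.140/-0.220; half-tol=0.180, Σhalf²=0.032400
  -B: nom -10.600 → Σnom=18.900; wc +0.160/-0.160 → slack +0.300/-0.380; half-tol=0.160, Σhalf²=0.058000
  +C: nom +12.190 → Σnom=31.090; wc +0.408/-0.415 → slack +0.708/-0.795; half-tol=0.411, Σhalf²=0.227332
  +D: nom +49.820 → Σnom=80.910; wc +0.455/-0.460 → slack +1.163/-1.255; half-tol=0.458, Σhalf²=0.436639
  -E: nom -34.500 → Σnom=46.410; wc +0.308/-0.490 → slack +1.471/-1.745; half-tol=0.399, Σhalf²=0.595840
Nominal = 46.410. Worst-case = [46.410 - 1.745, 46.410 + 1.471] = [44.665, 47.881]. RSS = √0.595840 = 0.772.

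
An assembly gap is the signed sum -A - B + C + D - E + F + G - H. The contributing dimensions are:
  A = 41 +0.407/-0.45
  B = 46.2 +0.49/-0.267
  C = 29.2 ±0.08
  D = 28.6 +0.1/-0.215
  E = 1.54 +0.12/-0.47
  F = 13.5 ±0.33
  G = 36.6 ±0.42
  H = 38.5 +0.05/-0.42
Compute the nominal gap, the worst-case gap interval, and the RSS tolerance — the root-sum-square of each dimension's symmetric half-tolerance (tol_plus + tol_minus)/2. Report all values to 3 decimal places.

Stack each dimension's contribution:
  -A: nom -41.000 → Σnom=-41.000; wc +0.450/-0.407 → slack +0.450/-0.407; half-tol=0.428, Σhalf²=0.183612
  -B: nom -46.200 → Σnom=-87.200; wc +0.267/-0.490 → slack +0.717/-0.897; half-tol=0.379, Σhalf²=0.326875
  +C: nom +29.200 → Σnom=-58.000; wc +0.080/-0.080 → slack +0.797/-0.977; half-tol=0.080, Σhalf²=0.333275
  +D: nom +28.600 → Σnom=-29.400; wc +0.100/-0.215 → slack +0.897/-1.192; half-tol=0.158, Σhalf²=0.358081
  -E: nom -1.540 → Σnom=-30.940; wc +0.470/-0.120 → slack +1.367/-1.312; half-tol=0.295, Σhalf²=0.445106
  +F: nom +13.500 → Σnom=-17.440; wc +0.330/-0.330 → slack +1.697/-1.642; half-tol=0.330, Σhalf²=0.554006
  +G: nom +36.600 → Σnom=19.160; wc +0.420/-0.420 → slack +2.117/-2.062; half-tol=0.420, Σhalf²=0.730406
  -H: nom -38.500 → Σnom=-19.340; wc +0.420/-0.050 → slack +2.537/-2.112; half-tol=0.235, Σhalf²=0.785631
Nominal = -19.340. Worst-case = [-19.340 - 2.112, -19.340 + 2.537] = [-21.452, -16.803]. RSS = √0.785631 = 0.886.

nominal=-19.340 wc=[-21.452,-16.803] rss=0.886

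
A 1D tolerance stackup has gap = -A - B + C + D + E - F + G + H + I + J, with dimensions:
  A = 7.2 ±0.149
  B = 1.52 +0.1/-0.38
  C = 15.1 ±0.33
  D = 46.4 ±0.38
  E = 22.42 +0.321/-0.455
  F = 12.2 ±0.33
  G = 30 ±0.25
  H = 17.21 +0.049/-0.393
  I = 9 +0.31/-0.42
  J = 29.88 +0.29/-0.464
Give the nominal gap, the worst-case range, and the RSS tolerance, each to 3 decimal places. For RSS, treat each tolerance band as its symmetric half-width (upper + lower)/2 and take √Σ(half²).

Stack each dimension's contribution:
  -A: nom -7.200 → Σnom=-7.200; wc +0.149/-0.149 → slack +0.149/-0.149; half-tol=0.149, Σhalf²=0.022201
  -B: nom -1.520 → Σnom=-8.720; wc +0.380/-0.100 → slack +0.529/-0.249; half-tol=0.240, Σhalf²=0.079801
  +C: nom +15.100 → Σnom=6.380; wc +0.330/-0.330 → slack +0.859/-0.579; half-tol=0.330, Σhalf²=0.188701
  +D: nom +46.400 → Σnom=52.780; wc +0.380/-0.380 → slack +1.239/-0.959; half-tol=0.380, Σhalf²=0.333101
  +E: nom +22.420 → Σnom=75.200; wc +0.321/-0.455 → slack +1.560/-1.414; half-tol=0.388, Σhalf²=0.483645
  -F: nom -12.200 → Σnom=63.000; wc +0.330/-0.330 → slack +1.890/-1.744; half-tol=0.330, Σhalf²=0.592545
  +G: nom +30.000 → Σnom=93.000; wc +0.250/-0.250 → slack +2.140/-1.994; half-tol=0.250, Σhalf²=0.655045
  +H: nom +17.210 → Σnom=110.210; wc +0.049/-0.393 → slack +2.189/-2.387; half-tol=0.221, Σhalf²=0.703886
  +I: nom +9.000 → Σnom=119.210; wc +0.310/-0.420 → slack +2.499/-2.807; half-tol=0.365, Σhalf²=0.837111
  +J: nom +29.880 → Σnom=149.090; wc +0.290/-0.464 → slack +2.789/-3.271; half-tol=0.377, Σhalf²=0.979240
Nominal = 149.090. Worst-case = [149.090 - 3.271, 149.090 + 2.789] = [145.819, 151.879]. RSS = √0.979240 = 0.990.

nominal=149.090 wc=[145.819,151.879] rss=0.990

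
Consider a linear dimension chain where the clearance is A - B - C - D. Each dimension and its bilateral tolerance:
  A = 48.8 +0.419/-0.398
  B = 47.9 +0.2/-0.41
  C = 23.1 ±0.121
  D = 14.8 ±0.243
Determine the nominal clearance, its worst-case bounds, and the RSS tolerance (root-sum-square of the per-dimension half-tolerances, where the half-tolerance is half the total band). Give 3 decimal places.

nominal=-37.000 wc=[-37.962,-35.807] rss=0.578

Stack each dimension's contribution:
  +A: nom +48.800 → Σnom=48.800; wc +0.419/-0.398 → slack +0.419/-0.398; half-tol=0.408, Σhalf²=0.166872
  -B: nom -47.900 → Σnom=0.900; wc +0.410/-0.200 → slack +0.829/-0.598; half-tol=0.305, Σhalf²=0.259897
  -C: nom -23.100 → Σnom=-22.200; wc +0.121/-0.121 → slack +0.950/-0.719; half-tol=0.121, Σhalf²=0.274538
  -D: nom -14.800 → Σnom=-37.000; wc +0.243/-0.243 → slack +1.193/-0.962; half-tol=0.243, Σhalf²=0.333587
Nominal = -37.000. Worst-case = [-37.000 - 0.962, -37.000 + 1.193] = [-37.962, -35.807]. RSS = √0.333587 = 0.578.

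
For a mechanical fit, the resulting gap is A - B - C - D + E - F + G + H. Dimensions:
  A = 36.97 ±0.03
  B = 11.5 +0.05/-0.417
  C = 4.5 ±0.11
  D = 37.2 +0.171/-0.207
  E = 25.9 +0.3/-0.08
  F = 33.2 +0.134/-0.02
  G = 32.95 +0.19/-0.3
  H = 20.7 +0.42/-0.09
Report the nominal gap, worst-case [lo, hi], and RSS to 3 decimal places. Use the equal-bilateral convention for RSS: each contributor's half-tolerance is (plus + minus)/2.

Stack each dimension's contribution:
  +A: nom +36.970 → Σnom=36.970; wc +0.030/-0.030 → slack +0.030/-0.030; half-tol=0.030, Σhalf²=0.000900
  -B: nom -11.500 → Σnom=25.470; wc +0.417/-0.050 → slack +0.447/-0.080; half-tol=0.233, Σhalf²=0.055422
  -C: nom -4.500 → Σnom=20.970; wc +0.110/-0.110 → slack +0.557/-0.190; half-tol=0.110, Σhalf²=0.067522
  -D: nom -37.200 → Σnom=-16.230; wc +0.207/-0.171 → slack +0.764/-0.361; half-tol=0.189, Σhalf²=0.103243
  +E: nom +25.900 → Σnom=9.670; wc +0.300/-0.080 → slack +1.064/-0.441; half-tol=0.190, Σhalf²=0.139343
  -F: nom -33.200 → Σnom=-23.530; wc +0.020/-0.134 → slack +1.084/-0.575; half-tol=0.077, Σhalf²=0.145272
  +G: nom +32.950 → Σnom=9.420; wc +0.190/-0.300 → slack +1.274/-0.875; half-tol=0.245, Σhalf²=0.205297
  +H: nom +20.700 → Σnom=30.120; wc +0.420/-0.090 → slack +1.694/-0.965; half-tol=0.255, Σhalf²=0.270322
Nominal = 30.120. Worst-case = [30.120 - 0.965, 30.120 + 1.694] = [29.155, 31.814]. RSS = √0.270322 = 0.520.

nominal=30.120 wc=[29.155,31.814] rss=0.520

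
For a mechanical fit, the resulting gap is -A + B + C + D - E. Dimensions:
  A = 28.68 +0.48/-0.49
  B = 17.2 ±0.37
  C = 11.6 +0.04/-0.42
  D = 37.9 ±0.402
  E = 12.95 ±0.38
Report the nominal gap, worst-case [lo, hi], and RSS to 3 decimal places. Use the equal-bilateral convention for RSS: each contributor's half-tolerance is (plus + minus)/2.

Stack each dimension's contribution:
  -A: nom -28.680 → Σnom=-28.680; wc +0.490/-0.480 → slack +0.490/-0.480; half-tol=0.485, Σhalf²=0.235225
  +B: nom +17.200 → Σnom=-11.480; wc +0.370/-0.370 → slack +0.860/-0.850; half-tol=0.370, Σhalf²=0.372125
  +C: nom +11.600 → Σnom=0.120; wc +0.040/-0.420 → slack +0.900/-1.270; half-tol=0.230, Σhalf²=0.425025
  +D: nom +37.900 → Σnom=38.020; wc +0.402/-0.402 → slack +1.302/-1.672; half-tol=0.402, Σhalf²=0.586629
  -E: nom -12.950 → Σnom=25.070; wc +0.380/-0.380 → slack +1.682/-2.052; half-tol=0.380, Σhalf²=0.731029
Nominal = 25.070. Worst-case = [25.070 - 2.052, 25.070 + 1.682] = [23.018, 26.752]. RSS = √0.731029 = 0.855.

nominal=25.070 wc=[23.018,26.752] rss=0.855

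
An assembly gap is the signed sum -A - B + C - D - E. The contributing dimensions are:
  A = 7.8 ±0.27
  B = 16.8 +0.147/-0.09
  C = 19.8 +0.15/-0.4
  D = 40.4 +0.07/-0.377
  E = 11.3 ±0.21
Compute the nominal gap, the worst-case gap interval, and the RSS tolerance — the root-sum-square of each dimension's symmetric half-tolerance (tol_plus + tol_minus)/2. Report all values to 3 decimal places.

nominal=-56.500 wc=[-57.597,-55.403] rss=0.507

Stack each dimension's contribution:
  -A: nom -7.800 → Σnom=-7.800; wc +0.270/-0.270 → slack +0.270/-0.270; half-tol=0.270, Σhalf²=0.072900
  -B: nom -16.800 → Σnom=-24.600; wc +0.090/-0.147 → slack +0.360/-0.417; half-tol=0.118, Σhalf²=0.086942
  +C: nom +19.800 → Σnom=-4.800; wc +0.150/-0.400 → slack +0.510/-0.817; half-tol=0.275, Σhalf²=0.162567
  -D: nom -40.400 → Σnom=-45.200; wc +0.377/-0.070 → slack +0.887/-0.887; half-tol=0.224, Σhalf²=0.212520
  -E: nom -11.300 → Σnom=-56.500; wc +0.210/-0.210 → slack +1.097/-1.097; half-tol=0.210, Σhalf²=0.256620
Nominal = -56.500. Worst-case = [-56.500 - 1.097, -56.500 + 1.097] = [-57.597, -55.403]. RSS = √0.256620 = 0.507.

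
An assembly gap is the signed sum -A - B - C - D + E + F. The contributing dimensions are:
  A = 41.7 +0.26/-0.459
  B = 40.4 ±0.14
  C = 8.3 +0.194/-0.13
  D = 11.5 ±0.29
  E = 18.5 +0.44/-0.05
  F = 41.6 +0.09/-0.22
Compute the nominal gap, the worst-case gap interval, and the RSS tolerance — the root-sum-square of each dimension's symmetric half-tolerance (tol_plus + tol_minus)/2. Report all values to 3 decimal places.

nominal=-41.800 wc=[-42.954,-40.251] rss=0.586

Stack each dimension's contribution:
  -A: nom -41.700 → Σnom=-41.700; wc +0.459/-0.260 → slack +0.459/-0.260; half-tol=0.360, Σhalf²=0.129240
  -B: nom -40.400 → Σnom=-82.100; wc +0.140/-0.140 → slack +0.599/-0.400; half-tol=0.140, Σhalf²=0.148840
  -C: nom -8.300 → Σnom=-90.400; wc +0.130/-0.194 → slack +0.729/-0.594; half-tol=0.162, Σhalf²=0.175084
  -D: nom -11.500 → Σnom=-101.900; wc +0.290/-0.290 → slack +1.019/-0.884; half-tol=0.290, Σhalf²=0.259184
  +E: nom +18.500 → Σnom=-83.400; wc +0.440/-0.050 → slack +1.459/-0.934; half-tol=0.245, Σhalf²=0.319209
  +F: nom +41.600 → Σnom=-41.800; wc +0.090/-0.220 → slack +1.549/-1.154; half-tol=0.155, Σhalf²=0.343234
Nominal = -41.800. Worst-case = [-41.800 - 1.154, -41.800 + 1.549] = [-42.954, -40.251]. RSS = √0.343234 = 0.586.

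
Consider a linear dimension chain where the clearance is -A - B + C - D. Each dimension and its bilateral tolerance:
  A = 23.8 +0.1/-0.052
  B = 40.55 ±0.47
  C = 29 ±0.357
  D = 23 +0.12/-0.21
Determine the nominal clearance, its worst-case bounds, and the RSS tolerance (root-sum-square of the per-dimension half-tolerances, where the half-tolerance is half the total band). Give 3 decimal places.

Stack each dimension's contribution:
  -A: nom -23.800 → Σnom=-23.800; wc +0.052/-0.100 → slack +0.052/-0.100; half-tol=0.076, Σhalf²=0.005776
  -B: nom -40.550 → Σnom=-64.350; wc +0.470/-0.470 → slack +0.522/-0.570; half-tol=0.470, Σhalf²=0.226676
  +C: nom +29.000 → Σnom=-35.350; wc +0.357/-0.357 → slack +0.879/-0.927; half-tol=0.357, Σhalf²=0.354125
  -D: nom -23.000 → Σnom=-58.350; wc +0.210/-0.120 → slack +1.089/-1.047; half-tol=0.165, Σhalf²=0.381350
Nominal = -58.350. Worst-case = [-58.350 - 1.047, -58.350 + 1.089] = [-59.397, -57.261]. RSS = √0.381350 = 0.618.

nominal=-58.350 wc=[-59.397,-57.261] rss=0.618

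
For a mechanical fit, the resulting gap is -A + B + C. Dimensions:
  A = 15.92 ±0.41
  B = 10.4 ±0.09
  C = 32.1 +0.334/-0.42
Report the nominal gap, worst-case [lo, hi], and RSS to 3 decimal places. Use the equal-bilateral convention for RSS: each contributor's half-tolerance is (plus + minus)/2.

nominal=26.580 wc=[25.660,27.414] rss=0.564

Stack each dimension's contribution:
  -A: nom -15.920 → Σnom=-15.920; wc +0.410/-0.410 → slack +0.410/-0.410; half-tol=0.410, Σhalf²=0.168100
  +B: nom +10.400 → Σnom=-5.520; wc +0.090/-0.090 → slack +0.500/-0.500; half-tol=0.090, Σhalf²=0.176200
  +C: nom +32.100 → Σnom=26.580; wc +0.334/-0.420 → slack +0.834/-0.920; half-tol=0.377, Σhalf²=0.318329
Nominal = 26.580. Worst-case = [26.580 - 0.920, 26.580 + 0.834] = [25.660, 27.414]. RSS = √0.318329 = 0.564.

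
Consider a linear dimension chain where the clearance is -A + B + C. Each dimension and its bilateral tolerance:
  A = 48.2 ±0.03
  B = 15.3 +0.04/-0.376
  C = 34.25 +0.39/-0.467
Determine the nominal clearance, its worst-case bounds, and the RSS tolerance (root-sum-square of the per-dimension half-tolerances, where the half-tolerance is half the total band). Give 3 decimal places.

nominal=1.350 wc=[0.477,1.810] rss=0.477

Stack each dimension's contribution:
  -A: nom -48.200 → Σnom=-48.200; wc +0.030/-0.030 → slack +0.030/-0.030; half-tol=0.030, Σhalf²=0.000900
  +B: nom +15.300 → Σnom=-32.900; wc +0.040/-0.376 → slack +0.070/-0.406; half-tol=0.208, Σhalf²=0.044164
  +C: nom +34.250 → Σnom=1.350; wc +0.390/-0.467 → slack +0.460/-0.873; half-tol=0.428, Σhalf²=0.227776
Nominal = 1.350. Worst-case = [1.350 - 0.873, 1.350 + 0.460] = [0.477, 1.810]. RSS = √0.227776 = 0.477.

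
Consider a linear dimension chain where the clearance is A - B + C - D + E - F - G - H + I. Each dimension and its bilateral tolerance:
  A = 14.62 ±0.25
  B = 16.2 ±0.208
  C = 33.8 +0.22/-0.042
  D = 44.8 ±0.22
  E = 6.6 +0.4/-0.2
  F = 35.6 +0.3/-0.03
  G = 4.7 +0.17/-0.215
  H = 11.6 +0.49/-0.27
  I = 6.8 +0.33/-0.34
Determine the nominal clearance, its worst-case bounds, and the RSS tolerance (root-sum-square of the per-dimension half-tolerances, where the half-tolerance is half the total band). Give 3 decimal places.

Stack each dimension's contribution:
  +A: nom +14.620 → Σnom=14.620; wc +0.250/-0.250 → slack +0.250/-0.250; half-tol=0.250, Σhalf²=0.062500
  -B: nom -16.200 → Σnom=-1.580; wc +0.208/-0.208 → slack +0.458/-0.458; half-tol=0.208, Σhalf²=0.105764
  +C: nom +33.800 → Σnom=32.220; wc +0.220/-0.042 → slack +0.678/-0.500; half-tol=0.131, Σhalf²=0.122925
  -D: nom -44.800 → Σnom=-12.580; wc +0.220/-0.220 → slack +0.898/-0.720; half-tol=0.220, Σhalf²=0.171325
  +E: nom +6.600 → Σnom=-5.980; wc +0.400/-0.200 → slack +1.298/-0.920; half-tol=0.300, Σhalf²=0.261325
  -F: nom -35.600 → Σnom=-41.580; wc +0.030/-0.300 → slack +1.328/-1.220; half-tol=0.165, Σhalf²=0.288550
  -G: nom -4.700 → Σnom=-46.280; wc +0.215/-0.170 → slack +1.543/-1.390; half-tol=0.193, Σhalf²=0.325606
  -H: nom -11.600 → Σnom=-57.880; wc +0.270/-0.490 → slack +1.813/-1.880; half-tol=0.380, Σhalf²=0.470006
  +I: nom +6.800 → Σnom=-51.080; wc +0.330/-0.340 → slack +2.143/-2.220; half-tol=0.335, Σhalf²=0.582231
Nominal = -51.080. Worst-case = [-51.080 - 2.220, -51.080 + 2.143] = [-53.300, -48.937]. RSS = √0.582231 = 0.763.

nominal=-51.080 wc=[-53.300,-48.937] rss=0.763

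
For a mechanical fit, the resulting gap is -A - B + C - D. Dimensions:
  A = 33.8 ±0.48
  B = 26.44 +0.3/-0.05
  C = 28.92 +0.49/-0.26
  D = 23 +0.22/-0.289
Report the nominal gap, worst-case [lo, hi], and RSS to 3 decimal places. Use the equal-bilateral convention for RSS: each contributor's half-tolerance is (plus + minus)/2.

Stack each dimension's contribution:
  -A: nom -33.800 → Σnom=-33.800; wc +0.480/-0.480 → slack +0.480/-0.480; half-tol=0.480, Σhalf²=0.230400
  -B: nom -26.440 → Σnom=-60.240; wc +0.050/-0.300 → slack +0.530/-0.780; half-tol=0.175, Σhalf²=0.261025
  +C: nom +28.920 → Σnom=-31.320; wc +0.490/-0.260 → slack +1.020/-1.040; half-tol=0.375, Σhalf²=0.401650
  -D: nom -23.000 → Σnom=-54.320; wc +0.289/-0.220 → slack +1.309/-1.260; half-tol=0.255, Σhalf²=0.466420
Nominal = -54.320. Worst-case = [-54.320 - 1.260, -54.320 + 1.309] = [-55.580, -53.011]. RSS = √0.466420 = 0.683.

nominal=-54.320 wc=[-55.580,-53.011] rss=0.683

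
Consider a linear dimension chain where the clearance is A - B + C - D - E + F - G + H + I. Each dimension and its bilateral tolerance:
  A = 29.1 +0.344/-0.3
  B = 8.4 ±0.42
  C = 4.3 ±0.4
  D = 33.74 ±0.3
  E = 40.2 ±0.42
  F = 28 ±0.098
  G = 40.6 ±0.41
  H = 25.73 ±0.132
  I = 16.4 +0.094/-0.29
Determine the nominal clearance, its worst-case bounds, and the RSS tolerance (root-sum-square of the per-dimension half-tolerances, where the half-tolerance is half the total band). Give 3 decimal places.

nominal=-19.410 wc=[-22.180,-16.792] rss=0.969

Stack each dimension's contribution:
  +A: nom +29.100 → Σnom=29.100; wc +0.344/-0.300 → slack +0.344/-0.300; half-tol=0.322, Σhalf²=0.103684
  -B: nom -8.400 → Σnom=20.700; wc +0.420/-0.420 → slack +0.764/-0.720; half-tol=0.420, Σhalf²=0.280084
  +C: nom +4.300 → Σnom=25.000; wc +0.400/-0.400 → slack +1.164/-1.120; half-tol=0.400, Σhalf²=0.440084
  -D: nom -33.740 → Σnom=-8.740; wc +0.300/-0.300 → slack +1.464/-1.420; half-tol=0.300, Σhalf²=0.530084
  -E: nom -40.200 → Σnom=-48.940; wc +0.420/-0.420 → slack +1.884/-1.840; half-tol=0.420, Σhalf²=0.706484
  +F: nom +28.000 → Σnom=-20.940; wc +0.098/-0.098 → slack +1.982/-1.938; half-tol=0.098, Σhalf²=0.716088
  -G: nom -40.600 → Σnom=-61.540; wc +0.410/-0.410 → slack +2.392/-2.348; half-tol=0.410, Σhalf²=0.884188
  +H: nom +25.730 → Σnom=-35.810; wc +0.132/-0.132 → slack +2.524/-2.480; half-tol=0.132, Σhalf²=0.901612
  +I: nom +16.400 → Σnom=-19.410; wc +0.094/-0.290 → slack +2.618/-2.770; half-tol=0.192, Σhalf²=0.938476
Nominal = -19.410. Worst-case = [-19.410 - 2.770, -19.410 + 2.618] = [-22.180, -16.792]. RSS = √0.938476 = 0.969.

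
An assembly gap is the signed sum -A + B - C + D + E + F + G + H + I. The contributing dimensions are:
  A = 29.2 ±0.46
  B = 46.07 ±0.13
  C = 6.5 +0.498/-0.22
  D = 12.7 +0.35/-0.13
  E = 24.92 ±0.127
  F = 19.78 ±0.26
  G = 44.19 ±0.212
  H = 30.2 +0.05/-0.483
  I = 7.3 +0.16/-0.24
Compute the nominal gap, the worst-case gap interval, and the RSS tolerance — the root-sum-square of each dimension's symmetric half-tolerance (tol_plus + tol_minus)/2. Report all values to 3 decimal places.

nominal=149.460 wc=[146.920,151.429] rss=0.809

Stack each dimension's contribution:
  -A: nom -29.200 → Σnom=-29.200; wc +0.460/-0.460 → slack +0.460/-0.460; half-tol=0.460, Σhalf²=0.211600
  +B: nom +46.070 → Σnom=16.870; wc +0.130/-0.130 → slack +0.590/-0.590; half-tol=0.130, Σhalf²=0.228500
  -C: nom -6.500 → Σnom=10.370; wc +0.220/-0.498 → slack +0.810/-1.088; half-tol=0.359, Σhalf²=0.357381
  +D: nom +12.700 → Σnom=23.070; wc +0.350/-0.130 → slack +1.160/-1.218; half-tol=0.240, Σhalf²=0.414981
  +E: nom +24.920 → Σnom=47.990; wc +0.127/-0.127 → slack +1.287/-1.345; half-tol=0.127, Σhalf²=0.431110
  +F: nom +19.780 → Σnom=67.770; wc +0.260/-0.260 → slack +1.547/-1.605; half-tol=0.260, Σhalf²=0.498710
  +G: nom +44.190 → Σnom=111.960; wc +0.212/-0.212 → slack +1.759/-1.817; half-tol=0.212, Σhalf²=0.543654
  +H: nom +30.200 → Σnom=142.160; wc +0.050/-0.483 → slack +1.809/-2.300; half-tol=0.267, Σhalf²=0.614676
  +I: nom +7.300 → Σnom=149.460; wc +0.160/-0.240 → slack +1.969/-2.540; half-tol=0.200, Σhalf²=0.654676
Nominal = 149.460. Worst-case = [149.460 - 2.540, 149.460 + 1.969] = [146.920, 151.429]. RSS = √0.654676 = 0.809.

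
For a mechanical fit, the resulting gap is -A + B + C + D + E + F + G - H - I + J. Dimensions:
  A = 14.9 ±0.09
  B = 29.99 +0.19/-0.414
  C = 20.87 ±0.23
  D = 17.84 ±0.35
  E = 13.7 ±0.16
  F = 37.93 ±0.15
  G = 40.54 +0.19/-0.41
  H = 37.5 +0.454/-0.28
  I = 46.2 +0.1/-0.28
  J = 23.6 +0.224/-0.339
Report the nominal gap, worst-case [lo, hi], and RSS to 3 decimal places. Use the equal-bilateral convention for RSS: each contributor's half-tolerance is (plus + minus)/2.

Stack each dimension's contribution:
  -A: nom -14.900 → Σnom=-14.900; wc +0.090/-0.090 → slack +0.090/-0.090; half-tol=0.090, Σhalf²=0.008100
  +B: nom +29.990 → Σnom=15.090; wc +0.190/-0.414 → slack +0.280/-0.504; half-tol=0.302, Σhalf²=0.099304
  +C: nom +20.870 → Σnom=35.960; wc +0.230/-0.230 → slack +0.510/-0.734; half-tol=0.230, Σhalf²=0.152204
  +D: nom +17.840 → Σnom=53.800; wc +0.350/-0.350 → slack +0.860/-1.084; half-tol=0.350, Σhalf²=0.274704
  +E: nom +13.700 → Σnom=67.500; wc +0.160/-0.160 → slack +1.020/-1.244; half-tol=0.160, Σhalf²=0.300304
  +F: nom +37.930 → Σnom=105.430; wc +0.150/-0.150 → slack +1.170/-1.394; half-tol=0.150, Σhalf²=0.322804
  +G: nom +40.540 → Σnom=145.970; wc +0.190/-0.410 → slack +1.360/-1.804; half-tol=0.300, Σhalf²=0.412804
  -H: nom -37.500 → Σnom=108.470; wc +0.280/-0.454 → slack +1.640/-2.258; half-tol=0.367, Σhalf²=0.547493
  -I: nom -46.200 → Σnom=62.270; wc +0.280/-0.100 → slack +1.920/-2.358; half-tol=0.190, Σhalf²=0.583593
  +J: nom +23.600 → Σnom=85.870; wc +0.224/-0.339 → slack +2.144/-2.697; half-tol=0.282, Σhalf²=0.662835
Nominal = 85.870. Worst-case = [85.870 - 2.697, 85.870 + 2.144] = [83.173, 88.014]. RSS = √0.662835 = 0.814.

nominal=85.870 wc=[83.173,88.014] rss=0.814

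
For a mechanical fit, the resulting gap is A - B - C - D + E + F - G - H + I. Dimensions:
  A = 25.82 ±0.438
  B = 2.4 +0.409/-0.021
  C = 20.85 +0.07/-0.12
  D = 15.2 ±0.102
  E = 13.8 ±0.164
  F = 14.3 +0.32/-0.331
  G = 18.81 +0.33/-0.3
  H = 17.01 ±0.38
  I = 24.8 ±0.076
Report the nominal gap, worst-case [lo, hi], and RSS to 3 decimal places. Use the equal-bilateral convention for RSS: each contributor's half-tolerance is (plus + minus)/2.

nominal=4.450 wc=[2.150,6.371] rss=0.800

Stack each dimension's contribution:
  +A: nom +25.820 → Σnom=25.820; wc +0.438/-0.438 → slack +0.438/-0.438; half-tol=0.438, Σhalf²=0.191844
  -B: nom -2.400 → Σnom=23.420; wc +0.021/-0.409 → slack +0.459/-0.847; half-tol=0.215, Σhalf²=0.238069
  -C: nom -20.850 → Σnom=2.570; wc +0.120/-0.070 → slack +0.579/-0.917; half-tol=0.095, Σhalf²=0.247094
  -D: nom -15.200 → Σnom=-12.630; wc +0.102/-0.102 → slack +0.681/-1.019; half-tol=0.102, Σhalf²=0.257498
  +E: nom +13.800 → Σnom=1.170; wc +0.164/-0.164 → slack +0.845/-1.183; half-tol=0.164, Σhalf²=0.284394
  +F: nom +14.300 → Σnom=15.470; wc +0.320/-0.331 → slack +1.165/-1.514; half-tol=0.326, Σhalf²=0.390344
  -G: nom -18.810 → Σnom=-3.340; wc +0.300/-0.330 → slack +1.465/-1.844; half-tol=0.315, Σhalf²=0.489569
  -H: nom -17.010 → Σnom=-20.350; wc +0.380/-0.380 → slack +1.845/-2.224; half-tol=0.380, Σhalf²=0.633969
  +I: nom +24.800 → Σnom=4.450; wc +0.076/-0.076 → slack +1.921/-2.300; half-tol=0.076, Σhalf²=0.639745
Nominal = 4.450. Worst-case = [4.450 - 2.300, 4.450 + 1.921] = [2.150, 6.371]. RSS = √0.639745 = 0.800.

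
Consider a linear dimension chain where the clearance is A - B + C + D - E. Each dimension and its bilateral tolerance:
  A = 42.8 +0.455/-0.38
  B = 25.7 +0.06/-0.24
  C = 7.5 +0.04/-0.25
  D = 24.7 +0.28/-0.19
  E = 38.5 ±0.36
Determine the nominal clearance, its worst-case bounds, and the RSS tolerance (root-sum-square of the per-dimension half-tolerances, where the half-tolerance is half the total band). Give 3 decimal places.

Stack each dimension's contribution:
  +A: nom +42.800 → Σnom=42.800; wc +0.455/-0.380 → slack +0.455/-0.380; half-tol=0.417, Σhalf²=0.174306
  -B: nom -25.700 → Σnom=17.100; wc +0.240/-0.060 → slack +0.695/-0.440; half-tol=0.150, Σhalf²=0.196806
  +C: nom +7.500 → Σnom=24.600; wc +0.040/-0.250 → slack +0.735/-0.690; half-tol=0.145, Σhalf²=0.217831
  +D: nom +24.700 → Σnom=49.300; wc +0.280/-0.190 → slack +1.015/-0.880; half-tol=0.235, Σhalf²=0.273056
  -E: nom -38.500 → Σnom=10.800; wc +0.360/-0.360 → slack +1.375/-1.240; half-tol=0.360, Σhalf²=0.402656
Nominal = 10.800. Worst-case = [10.800 - 1.240, 10.800 + 1.375] = [9.560, 12.175]. RSS = √0.402656 = 0.635.

nominal=10.800 wc=[9.560,12.175] rss=0.635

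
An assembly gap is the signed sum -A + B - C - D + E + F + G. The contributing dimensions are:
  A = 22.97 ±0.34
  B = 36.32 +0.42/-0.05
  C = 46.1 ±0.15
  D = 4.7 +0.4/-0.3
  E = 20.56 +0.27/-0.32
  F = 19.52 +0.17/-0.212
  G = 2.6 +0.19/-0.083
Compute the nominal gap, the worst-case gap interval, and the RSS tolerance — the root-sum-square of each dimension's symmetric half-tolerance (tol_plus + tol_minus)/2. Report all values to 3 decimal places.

Stack each dimension's contribution:
  -A: nom -22.970 → Σnom=-22.970; wc +0.340/-0.340 → slack +0.340/-0.340; half-tol=0.340, Σhalf²=0.115600
  +B: nom +36.320 → Σnom=13.350; wc +0.420/-0.050 → slack +0.760/-0.390; half-tol=0.235, Σhalf²=0.170825
  -C: nom -46.100 → Σnom=-32.750; wc +0.150/-0.150 → slack +0.910/-0.540; half-tol=0.150, Σhalf²=0.193325
  -D: nom -4.700 → Σnom=-37.450; wc +0.300/-0.400 → slack +1.210/-0.940; half-tol=0.350, Σhalf²=0.315825
  +E: nom +20.560 → Σnom=-16.890; wc +0.270/-0.320 → slack +1.480/-1.260; half-tol=0.295, Σhalf²=0.402850
  +F: nom +19.520 → Σnom=2.630; wc +0.170/-0.212 → slack +1.650/-1.472; half-tol=0.191, Σhalf²=0.439331
  +G: nom +2.600 → Σnom=5.230; wc +0.190/-0.083 → slack +1.840/-1.555; half-tol=0.137, Σhalf²=0.457963
Nominal = 5.230. Worst-case = [5.230 - 1.555, 5.230 + 1.840] = [3.675, 7.070]. RSS = √0.457963 = 0.677.

nominal=5.230 wc=[3.675,7.070] rss=0.677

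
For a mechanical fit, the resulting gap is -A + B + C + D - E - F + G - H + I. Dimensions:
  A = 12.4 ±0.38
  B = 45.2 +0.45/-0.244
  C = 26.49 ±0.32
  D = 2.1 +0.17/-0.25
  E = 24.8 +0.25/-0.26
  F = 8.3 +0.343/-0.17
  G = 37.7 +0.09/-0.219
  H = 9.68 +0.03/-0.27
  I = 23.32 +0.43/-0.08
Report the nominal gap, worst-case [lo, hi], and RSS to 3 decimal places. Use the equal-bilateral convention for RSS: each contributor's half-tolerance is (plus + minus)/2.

nominal=79.630 wc=[77.514,82.170] rss=0.808

Stack each dimension's contribution:
  -A: nom -12.400 → Σnom=-12.400; wc +0.380/-0.380 → slack +0.380/-0.380; half-tol=0.380, Σhalf²=0.144400
  +B: nom +45.200 → Σnom=32.800; wc +0.450/-0.244 → slack +0.830/-0.624; half-tol=0.347, Σhalf²=0.264809
  +C: nom +26.490 → Σnom=59.290; wc +0.320/-0.320 → slack +1.150/-0.944; half-tol=0.320, Σhalf²=0.367209
  +D: nom +2.100 → Σnom=61.390; wc +0.170/-0.250 → slack +1.320/-1.194; half-tol=0.210, Σhalf²=0.411309
  -E: nom -24.800 → Σnom=36.590; wc +0.260/-0.250 → slack +1.580/-1.444; half-tol=0.255, Σhalf²=0.476334
  -F: nom -8.300 → Σnom=28.290; wc +0.170/-0.343 → slack +1.750/-1.787; half-tol=0.257, Σhalf²=0.542126
  +G: nom +37.700 → Σnom=65.990; wc +0.090/-0.219 → slack +1.840/-2.006; half-tol=0.154, Σhalf²=0.565996
  -H: nom -9.680 → Σnom=56.310; wc +0.270/-0.030 → slack +2.110/-2.036; half-tol=0.150, Σhalf²=0.588496
  +I: nom +23.320 → Σnom=79.630; wc +0.430/-0.080 → slack +2.540/-2.116; half-tol=0.255, Σhalf²=0.653521
Nominal = 79.630. Worst-case = [79.630 - 2.116, 79.630 + 2.540] = [77.514, 82.170]. RSS = √0.653521 = 0.808.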